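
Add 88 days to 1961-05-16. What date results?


Start: 1961-05-16, add 88 days
May 1961 has 31 days: 31 - 16 = 15 days to May 31 -> 73 left
June 1961 has 30 days -> 43 left
July 1961 has 31 days -> 12 left
August 1961: 12 <= 31 -> lands on August 12

Result: 1961-08-12


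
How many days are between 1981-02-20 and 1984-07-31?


From 1981-02-20 to 1984-07-31
1981-02-20: days before February = 31; day of year = 31 + 20 = 51
1984-07-31: days before July = 31 + 29 + 31 + 30 + 31 + 30 = 182 (1984 is a leap year); day of year = 182 + 31 = 213
Rest of 1981: 365 - 51 = 314
Full years 1982 (365), 1983 (365): 730
Total = 314 + 730 + 213 = 1257

1257 days


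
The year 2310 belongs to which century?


Century = (year - 1) // 100 + 1
= (2310 - 1) // 100 + 1
= 2309 // 100 + 1
= 23 + 1

24th century


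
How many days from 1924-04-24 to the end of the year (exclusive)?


Day of year: 115 of 366
Remaining = 366 - 115

251 days


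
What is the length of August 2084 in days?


August 2084

31 days


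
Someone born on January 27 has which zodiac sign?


Date: January 27
Conventional tropical zodiac dates: Aquarius from January 20 onward; Pisces starts February 19
January 27 falls within the Aquarius range

Aquarius


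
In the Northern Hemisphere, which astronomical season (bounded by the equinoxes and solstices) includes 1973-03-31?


Date: March 31
Astronomical Spring (approx.; exact equinox/solstice day varies by year): March 20 to June 20
March 31 falls within the Spring window

Spring


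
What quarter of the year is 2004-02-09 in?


Month: February (month 2)
Q1: Jan-Mar, Q2: Apr-Jun, Q3: Jul-Sep, Q4: Oct-Dec

Q1


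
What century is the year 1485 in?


Century = (year - 1) // 100 + 1
= (1485 - 1) // 100 + 1
= 1484 // 100 + 1
= 14 + 1

15th century


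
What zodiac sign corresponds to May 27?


Date: May 27
Conventional tropical zodiac dates: Gemini from May 21 onward; Cancer starts June 21
May 27 falls within the Gemini range

Gemini


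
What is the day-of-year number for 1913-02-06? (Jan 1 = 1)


Date: February 6, 1913
Days in months 1 through 1: 31
Plus 6 days in February

Day of year: 37


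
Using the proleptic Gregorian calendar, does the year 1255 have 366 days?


Gregorian leap year rule: divisible by 4, but not by 100, unless also by 400.
1255 is not divisible by 4 -> not a leap year

No


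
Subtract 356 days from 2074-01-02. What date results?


Start: 2074-01-02, subtract 356 days
Back 2 days from January 2 reaches December 31, 2073 -> 354 left
December 2073 has 31 days -> back to November 30, 2073 -> 323 left
November 2073 has 30 days -> back to October 31, 2073 -> 293 left
October 2073 has 31 days -> back to September 30, 2073 -> 262 left
September 2073 has 30 days -> back to August 31, 2073 -> 232 left
August 2073 has 31 days -> back to July 31, 2073 -> 201 left
July 2073 has 31 days -> back to June 30, 2073 -> 170 left
June 2073 has 30 days -> back to May 31, 2073 -> 140 left
May 2073 has 31 days -> back to April 30, 2073 -> 109 left
April 2073 has 30 days -> back to March 31, 2073 -> 79 left
March 2073 has 31 days -> back to February 28, 2073 -> 48 left
February 2073 has 28 days -> back to January 31, 2073 -> 20 left
January 2073: 31 - 20 = 11 -> lands on January 11

Result: 2073-01-11


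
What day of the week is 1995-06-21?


Date: June 21, 1995
Anchor: Jan 1, 1995. With p = 1995 - 1 = 1994: (p + p//4 - p//100 + p//400) mod 7 = (1994 + 498 - 19 + 4) mod 7 = 2477 mod 7 = 6 -> Sunday (Mon=0 ... Sun=6)
Days before June (Jan-May): 151; offset = 151 + 21 - 1 = 171
Weekday index = (6 + 171) mod 7 = 2

Day of the week: Wednesday


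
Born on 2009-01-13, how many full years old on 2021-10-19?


Birth: 2009-01-13
Reference: 2021-10-19
Year difference: 2021 - 2009 = 12

12 years old


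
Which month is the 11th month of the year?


Month 11 of 12

November


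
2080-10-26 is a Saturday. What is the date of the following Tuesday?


Current: Saturday
Target: Tuesday
Days ahead: 3

Next Tuesday: 2080-10-29


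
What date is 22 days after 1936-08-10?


Start: 1936-08-10, add 22 days
August 1936 has 31 days: 31 - 10 = 21 days to August 31 -> 1 left
September 1936: 1 <= 30 -> lands on September 1

Result: 1936-09-01


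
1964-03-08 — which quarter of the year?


Month: March (month 3)
Q1: Jan-Mar, Q2: Apr-Jun, Q3: Jul-Sep, Q4: Oct-Dec

Q1


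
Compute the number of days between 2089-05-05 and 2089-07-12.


From 2089-05-05 to 2089-07-12
2089-05-05: days before May = 31 + 28 + 31 + 30 = 120 (2089 is not a leap year); day of year = 120 + 5 = 125
2089-07-12: days before July = 31 + 28 + 31 + 30 + 31 + 30 = 181 (2089 is not a leap year); day of year = 181 + 12 = 193
Same year: 193 - 125 = 68

68 days


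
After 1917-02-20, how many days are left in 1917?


Day of year: 51 of 365
Remaining = 365 - 51

314 days


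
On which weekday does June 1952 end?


June 1952 has 30 days
Anchor: Jan 1, 1952. With p = 1952 - 1 = 1951: (p + p//4 - p//100 + p//400) mod 7 = (1951 + 487 - 19 + 4) mod 7 = 2423 mod 7 = 1 -> Tuesday (Mon=0 ... Sun=6)
Days before June (Jan-May): 152; June 1 index = (1 + 152) mod 7 = 6 -> Sunday
Last day offset: 30 - 1 = 29 days
Weekday index = (6 + 29) mod 7 = 0

Monday, June 30


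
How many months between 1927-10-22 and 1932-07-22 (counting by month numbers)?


From October 1927 to July 1932
5 years * 12 = 60 months, minus 3 months = 57

57 months


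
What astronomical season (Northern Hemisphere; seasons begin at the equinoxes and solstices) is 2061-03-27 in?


Date: March 27
Astronomical Spring (approx.; exact equinox/solstice day varies by year): March 20 to June 20
March 27 falls within the Spring window

Spring


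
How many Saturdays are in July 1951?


July 1951 has 31 days
Anchor: Jan 1, 1951. With p = 1951 - 1 = 1950: (p + p//4 - p//100 + p//400) mod 7 = (1950 + 487 - 19 + 4) mod 7 = 2422 mod 7 = 0 -> Monday (Mon=0 ... Sun=6)
Days before July (Jan-Jun): 181; July 1 index = (0 + 181) mod 7 = 6 -> Sunday
First Saturday is July 7
Saturdays: 7, 14, 21, 28

4 Saturdays


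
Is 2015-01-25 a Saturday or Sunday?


Anchor: Jan 1, 2015. With p = 2015 - 1 = 2014: (p + p//4 - p//100 + p//400) mod 7 = (2014 + 503 - 20 + 5) mod 7 = 2502 mod 7 = 3 -> Thursday (Mon=0 ... Sun=6)
Day of year: 25; offset = 24
Weekday index = (3 + 24) mod 7 = 6 -> Sunday
Weekend days: Saturday, Sunday

Yes


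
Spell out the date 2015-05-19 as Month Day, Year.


ISO 2015-05-19 parses as year=2015, month=05, day=19
Month 5 -> May

May 19, 2015


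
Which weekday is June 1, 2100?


Target: June 1, 2100
Anchor: Jan 1, 2100. With p = 2100 - 1 = 2099: (p + p//4 - p//100 + p//400) mod 7 = (2099 + 524 - 20 + 5) mod 7 = 2608 mod 7 = 4 -> Friday (Mon=0 ... Sun=6)
Days before June (Jan-May): 151 days
Weekday index = (4 + 151) mod 7 = 1

Tuesday


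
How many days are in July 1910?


July 1910

31 days


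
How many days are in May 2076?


May 2076

31 days


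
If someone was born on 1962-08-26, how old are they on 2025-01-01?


Birth: 1962-08-26
Reference: 2025-01-01
Year difference: 2025 - 1962 = 63
Birthday not yet reached in 2025, subtract 1

62 years old


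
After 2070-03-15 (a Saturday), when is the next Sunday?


Current: Saturday
Target: Sunday
Days ahead: 1

Next Sunday: 2070-03-16


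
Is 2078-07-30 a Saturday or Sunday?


Anchor: Jan 1, 2078. With p = 2078 - 1 = 2077: (p + p//4 - p//100 + p//400) mod 7 = (2077 + 519 - 20 + 5) mod 7 = 2581 mod 7 = 5 -> Saturday (Mon=0 ... Sun=6)
Day of year: 211; offset = 210
Weekday index = (5 + 210) mod 7 = 5 -> Saturday
Weekend days: Saturday, Sunday

Yes


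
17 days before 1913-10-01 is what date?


Start: 1913-10-01, subtract 17 days
Back 1 day from October 1 reaches September 30, 1913 -> 16 left
September 1913: 30 - 16 = 14 -> lands on September 14

Result: 1913-09-14


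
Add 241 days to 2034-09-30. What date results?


Start: 2034-09-30, add 241 days
September 30 is the last day of September 2034 -> 241 left
October 2034 has 31 days -> 210 left
November 2034 has 30 days -> 180 left
December 2034 has 31 days -> 149 left
January 2035 has 31 days -> 118 left
February 2035 has 28 days -> 90 left
March 2035 has 31 days -> 59 left
April 2035 has 30 days -> 29 left
May 2035: 29 <= 31 -> lands on May 29

Result: 2035-05-29


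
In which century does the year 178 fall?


Century = (year - 1) // 100 + 1
= (178 - 1) // 100 + 1
= 177 // 100 + 1
= 1 + 1

2nd century


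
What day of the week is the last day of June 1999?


June 1999 has 30 days
Anchor: Jan 1, 1999. With p = 1999 - 1 = 1998: (p + p//4 - p//100 + p//400) mod 7 = (1998 + 499 - 19 + 4) mod 7 = 2482 mod 7 = 4 -> Friday (Mon=0 ... Sun=6)
Days before June (Jan-May): 151; June 1 index = (4 + 151) mod 7 = 1 -> Tuesday
Last day offset: 30 - 1 = 29 days
Weekday index = (1 + 29) mod 7 = 2

Wednesday, June 30


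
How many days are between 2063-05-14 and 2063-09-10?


From 2063-05-14 to 2063-09-10
2063-05-14: days before May = 31 + 28 + 31 + 30 = 120 (2063 is not a leap year); day of year = 120 + 14 = 134
2063-09-10: days before September = 31 + 28 + 31 + 30 + 31 + 30 + 31 + 31 = 243 (2063 is not a leap year); day of year = 243 + 10 = 253
Same year: 253 - 134 = 119

119 days


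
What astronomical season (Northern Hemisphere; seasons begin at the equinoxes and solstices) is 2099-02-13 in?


Date: February 13
Astronomical Winter (approx.; exact equinox/solstice day varies by year): December 21 to March 19
February 13 falls within the Winter window

Winter


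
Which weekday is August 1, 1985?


Target: August 1, 1985
Anchor: Jan 1, 1985. With p = 1985 - 1 = 1984: (p + p//4 - p//100 + p//400) mod 7 = (1984 + 496 - 19 + 4) mod 7 = 2465 mod 7 = 1 -> Tuesday (Mon=0 ... Sun=6)
Days before August (Jan-Jul): 212 days
Weekday index = (1 + 212) mod 7 = 3

Thursday


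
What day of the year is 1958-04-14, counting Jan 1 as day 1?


Date: April 14, 1958
Days in months 1 through 3: 90
Plus 14 days in April

Day of year: 104


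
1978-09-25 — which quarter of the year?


Month: September (month 9)
Q1: Jan-Mar, Q2: Apr-Jun, Q3: Jul-Sep, Q4: Oct-Dec

Q3


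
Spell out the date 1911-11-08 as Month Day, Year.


ISO 1911-11-08 parses as year=1911, month=11, day=08
Month 11 -> November

November 8, 1911


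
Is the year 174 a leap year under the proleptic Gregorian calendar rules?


Gregorian leap year rule: divisible by 4, but not by 100, unless also by 400.
174 is not divisible by 4 -> not a leap year

No


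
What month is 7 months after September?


September is month 9
9 + 7 = 16; wrap: 16 - 12 = 4

April


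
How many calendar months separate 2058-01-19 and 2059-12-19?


From January 2058 to December 2059
1 year * 12 = 12 months, plus 11 months = 23

23 months


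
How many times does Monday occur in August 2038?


August 2038 has 31 days
Anchor: Jan 1, 2038. With p = 2038 - 1 = 2037: (p + p//4 - p//100 + p//400) mod 7 = (2037 + 509 - 20 + 5) mod 7 = 2531 mod 7 = 4 -> Friday (Mon=0 ... Sun=6)
Days before August (Jan-Jul): 212; August 1 index = (4 + 212) mod 7 = 6 -> Sunday
First Monday is August 2
Mondays: 2, 9, 16, 23, 30

5 Mondays


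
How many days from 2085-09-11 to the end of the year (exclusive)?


Day of year: 254 of 365
Remaining = 365 - 254

111 days


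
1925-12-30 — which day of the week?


Date: December 30, 1925
Anchor: Jan 1, 1925. With p = 1925 - 1 = 1924: (p + p//4 - p//100 + p//400) mod 7 = (1924 + 481 - 19 + 4) mod 7 = 2390 mod 7 = 3 -> Thursday (Mon=0 ... Sun=6)
Days before December (Jan-Nov): 334; offset = 334 + 30 - 1 = 363
Weekday index = (3 + 363) mod 7 = 2

Day of the week: Wednesday


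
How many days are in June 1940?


June 1940

30 days


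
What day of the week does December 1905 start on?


Target: December 1, 1905
Anchor: Jan 1, 1905. With p = 1905 - 1 = 1904: (p + p//4 - p//100 + p//400) mod 7 = (1904 + 476 - 19 + 4) mod 7 = 2365 mod 7 = 6 -> Sunday (Mon=0 ... Sun=6)
Days before December (Jan-Nov): 334 days
Weekday index = (6 + 334) mod 7 = 4

Friday


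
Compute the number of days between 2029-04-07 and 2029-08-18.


From 2029-04-07 to 2029-08-18
2029-04-07: days before April = 31 + 28 + 31 = 90 (2029 is not a leap year); day of year = 90 + 7 = 97
2029-08-18: days before August = 31 + 28 + 31 + 30 + 31 + 30 + 31 = 212 (2029 is not a leap year); day of year = 212 + 18 = 230
Same year: 230 - 97 = 133

133 days


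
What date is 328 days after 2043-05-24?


Start: 2043-05-24, add 328 days
May 2043 has 31 days: 31 - 24 = 7 days to May 31 -> 321 left
June 2043 has 30 days -> 291 left
July 2043 has 31 days -> 260 left
August 2043 has 31 days -> 229 left
September 2043 has 30 days -> 199 left
October 2043 has 31 days -> 168 left
November 2043 has 30 days -> 138 left
December 2043 has 31 days -> 107 left
January 2044 has 31 days -> 76 left
February 2044 has 29 days -> 47 left
March 2044 has 31 days -> 16 left
April 2044: 16 <= 30 -> lands on April 16

Result: 2044-04-16


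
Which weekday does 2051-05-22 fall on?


Date: May 22, 2051
Anchor: Jan 1, 2051. With p = 2051 - 1 = 2050: (p + p//4 - p//100 + p//400) mod 7 = (2050 + 512 - 20 + 5) mod 7 = 2547 mod 7 = 6 -> Sunday (Mon=0 ... Sun=6)
Days before May (Jan-Apr): 120; offset = 120 + 22 - 1 = 141
Weekday index = (6 + 141) mod 7 = 0

Day of the week: Monday


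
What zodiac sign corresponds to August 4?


Date: August 4
Conventional tropical zodiac dates: Leo from July 23 onward; Virgo starts August 23
August 4 falls within the Leo range

Leo


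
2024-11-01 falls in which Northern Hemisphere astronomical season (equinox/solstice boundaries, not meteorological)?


Date: November 1
Astronomical Autumn (approx.; exact equinox/solstice day varies by year): September 22 to December 20
November 1 falls within the Autumn window

Autumn


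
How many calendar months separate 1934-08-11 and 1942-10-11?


From August 1934 to October 1942
8 years * 12 = 96 months, plus 2 months = 98

98 months


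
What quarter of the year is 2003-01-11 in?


Month: January (month 1)
Q1: Jan-Mar, Q2: Apr-Jun, Q3: Jul-Sep, Q4: Oct-Dec

Q1


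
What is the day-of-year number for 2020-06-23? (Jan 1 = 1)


Date: June 23, 2020
Days in months 1 through 5: 152
Plus 23 days in June

Day of year: 175


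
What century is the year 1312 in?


Century = (year - 1) // 100 + 1
= (1312 - 1) // 100 + 1
= 1311 // 100 + 1
= 13 + 1

14th century


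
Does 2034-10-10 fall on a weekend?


Anchor: Jan 1, 2034. With p = 2034 - 1 = 2033: (p + p//4 - p//100 + p//400) mod 7 = (2033 + 508 - 20 + 5) mod 7 = 2526 mod 7 = 6 -> Sunday (Mon=0 ... Sun=6)
Day of year: 283; offset = 282
Weekday index = (6 + 282) mod 7 = 1 -> Tuesday
Weekend days: Saturday, Sunday

No


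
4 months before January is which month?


January is month 1
1 - 4 = -3; wrap: -3 + 12 = 9

September


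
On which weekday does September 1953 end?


September 1953 has 30 days
Anchor: Jan 1, 1953. With p = 1953 - 1 = 1952: (p + p//4 - p//100 + p//400) mod 7 = (1952 + 488 - 19 + 4) mod 7 = 2425 mod 7 = 3 -> Thursday (Mon=0 ... Sun=6)
Days before September (Jan-Aug): 243; September 1 index = (3 + 243) mod 7 = 1 -> Tuesday
Last day offset: 30 - 1 = 29 days
Weekday index = (1 + 29) mod 7 = 2

Wednesday, September 30


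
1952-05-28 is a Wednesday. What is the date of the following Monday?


Current: Wednesday
Target: Monday
Days ahead: 5

Next Monday: 1952-06-02


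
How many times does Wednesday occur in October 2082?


October 2082 has 31 days
Anchor: Jan 1, 2082. With p = 2082 - 1 = 2081: (p + p//4 - p//100 + p//400) mod 7 = (2081 + 520 - 20 + 5) mod 7 = 2586 mod 7 = 3 -> Thursday (Mon=0 ... Sun=6)
Days before October (Jan-Sep): 273; October 1 index = (3 + 273) mod 7 = 3 -> Thursday
First Wednesday is October 7
Wednesdays: 7, 14, 21, 28

4 Wednesdays


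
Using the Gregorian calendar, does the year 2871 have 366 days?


Gregorian leap year rule: divisible by 4, but not by 100, unless also by 400.
2871 is not divisible by 4 -> not a leap year

No


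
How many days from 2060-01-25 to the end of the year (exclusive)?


Day of year: 25 of 366
Remaining = 366 - 25

341 days


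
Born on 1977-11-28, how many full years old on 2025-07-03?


Birth: 1977-11-28
Reference: 2025-07-03
Year difference: 2025 - 1977 = 48
Birthday not yet reached in 2025, subtract 1

47 years old


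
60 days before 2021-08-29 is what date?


Start: 2021-08-29, subtract 60 days
Back 29 days from August 29 reaches July 31, 2021 -> 31 left
July 2021 has 31 days -> back to June 30, 2021 -> 0 left
June 2021: 30 - 0 = 30 -> lands on June 30

Result: 2021-06-30


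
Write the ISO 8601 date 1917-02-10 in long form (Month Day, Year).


ISO 1917-02-10 parses as year=1917, month=02, day=10
Month 2 -> February

February 10, 1917


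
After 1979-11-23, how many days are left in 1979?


Day of year: 327 of 365
Remaining = 365 - 327

38 days


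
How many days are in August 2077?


August 2077

31 days


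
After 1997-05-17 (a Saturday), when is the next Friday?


Current: Saturday
Target: Friday
Days ahead: 6

Next Friday: 1997-05-23


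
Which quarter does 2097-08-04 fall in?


Month: August (month 8)
Q1: Jan-Mar, Q2: Apr-Jun, Q3: Jul-Sep, Q4: Oct-Dec

Q3


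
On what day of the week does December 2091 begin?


Target: December 1, 2091
Anchor: Jan 1, 2091. With p = 2091 - 1 = 2090: (p + p//4 - p//100 + p//400) mod 7 = (2090 + 522 - 20 + 5) mod 7 = 2597 mod 7 = 0 -> Monday (Mon=0 ... Sun=6)
Days before December (Jan-Nov): 334 days
Weekday index = (0 + 334) mod 7 = 5

Saturday


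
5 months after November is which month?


November is month 11
11 + 5 = 16; wrap: 16 - 12 = 4

April


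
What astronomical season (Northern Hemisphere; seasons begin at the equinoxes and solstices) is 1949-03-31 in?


Date: March 31
Astronomical Spring (approx.; exact equinox/solstice day varies by year): March 20 to June 20
March 31 falls within the Spring window

Spring


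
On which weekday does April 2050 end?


April 2050 has 30 days
Anchor: Jan 1, 2050. With p = 2050 - 1 = 2049: (p + p//4 - p//100 + p//400) mod 7 = (2049 + 512 - 20 + 5) mod 7 = 2546 mod 7 = 5 -> Saturday (Mon=0 ... Sun=6)
Days before April (Jan-Mar): 90; April 1 index = (5 + 90) mod 7 = 4 -> Friday
Last day offset: 30 - 1 = 29 days
Weekday index = (4 + 29) mod 7 = 5

Saturday, April 30


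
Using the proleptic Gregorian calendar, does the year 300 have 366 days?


Gregorian leap year rule: divisible by 4, but not by 100, unless also by 400.
300 is divisible by 100 but not 400 -> not a leap year

No


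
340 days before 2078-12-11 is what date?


Start: 2078-12-11, subtract 340 days
Back 11 days from December 11 reaches November 30, 2078 -> 329 left
November 2078 has 30 days -> back to October 31, 2078 -> 299 left
October 2078 has 31 days -> back to September 30, 2078 -> 268 left
September 2078 has 30 days -> back to August 31, 2078 -> 238 left
August 2078 has 31 days -> back to July 31, 2078 -> 207 left
July 2078 has 31 days -> back to June 30, 2078 -> 176 left
June 2078 has 30 days -> back to May 31, 2078 -> 146 left
May 2078 has 31 days -> back to April 30, 2078 -> 115 left
April 2078 has 30 days -> back to March 31, 2078 -> 85 left
March 2078 has 31 days -> back to February 28, 2078 -> 54 left
February 2078 has 28 days -> back to January 31, 2078 -> 26 left
January 2078: 31 - 26 = 5 -> lands on January 5

Result: 2078-01-05


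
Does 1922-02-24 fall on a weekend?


Anchor: Jan 1, 1922. With p = 1922 - 1 = 1921: (p + p//4 - p//100 + p//400) mod 7 = (1921 + 480 - 19 + 4) mod 7 = 2386 mod 7 = 6 -> Sunday (Mon=0 ... Sun=6)
Day of year: 55; offset = 54
Weekday index = (6 + 54) mod 7 = 4 -> Friday
Weekend days: Saturday, Sunday

No


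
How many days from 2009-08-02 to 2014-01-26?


From 2009-08-02 to 2014-01-26
2009-08-02: days before August = 31 + 28 + 31 + 30 + 31 + 30 + 31 = 212 (2009 is not a leap year); day of year = 212 + 2 = 214
2014-01-26: day of year = 26
Rest of 2009: 365 - 214 = 151
Full years 2010 (365), 2011 (365), 2012 (366), 2013 (365): 1461
Total = 151 + 1461 + 26 = 1638

1638 days


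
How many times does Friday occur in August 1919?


August 1919 has 31 days
Anchor: Jan 1, 1919. With p = 1919 - 1 = 1918: (p + p//4 - p//100 + p//400) mod 7 = (1918 + 479 - 19 + 4) mod 7 = 2382 mod 7 = 2 -> Wednesday (Mon=0 ... Sun=6)
Days before August (Jan-Jul): 212; August 1 index = (2 + 212) mod 7 = 4 -> Friday
First Friday is August 1
Fridays: 1, 8, 15, 22, 29

5 Fridays


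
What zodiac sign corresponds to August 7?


Date: August 7
Conventional tropical zodiac dates: Leo from July 23 onward; Virgo starts August 23
August 7 falls within the Leo range

Leo


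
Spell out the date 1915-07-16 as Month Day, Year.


ISO 1915-07-16 parses as year=1915, month=07, day=16
Month 7 -> July

July 16, 1915


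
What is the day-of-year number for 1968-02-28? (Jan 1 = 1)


Date: February 28, 1968
Days in months 1 through 1: 31
Plus 28 days in February

Day of year: 59


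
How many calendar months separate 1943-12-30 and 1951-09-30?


From December 1943 to September 1951
8 years * 12 = 96 months, minus 3 months = 93

93 months


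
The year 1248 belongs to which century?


Century = (year - 1) // 100 + 1
= (1248 - 1) // 100 + 1
= 1247 // 100 + 1
= 12 + 1

13th century


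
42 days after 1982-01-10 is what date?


Start: 1982-01-10, add 42 days
January 1982 has 31 days: 31 - 10 = 21 days to January 31 -> 21 left
February 1982: 21 <= 28 -> lands on February 21

Result: 1982-02-21


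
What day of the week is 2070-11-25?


Date: November 25, 2070
Anchor: Jan 1, 2070. With p = 2070 - 1 = 2069: (p + p//4 - p//100 + p//400) mod 7 = (2069 + 517 - 20 + 5) mod 7 = 2571 mod 7 = 2 -> Wednesday (Mon=0 ... Sun=6)
Days before November (Jan-Oct): 304; offset = 304 + 25 - 1 = 328
Weekday index = (2 + 328) mod 7 = 1

Day of the week: Tuesday


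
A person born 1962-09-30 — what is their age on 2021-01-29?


Birth: 1962-09-30
Reference: 2021-01-29
Year difference: 2021 - 1962 = 59
Birthday not yet reached in 2021, subtract 1

58 years old


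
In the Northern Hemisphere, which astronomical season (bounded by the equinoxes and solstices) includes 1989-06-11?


Date: June 11
Astronomical Spring (approx.; exact equinox/solstice day varies by year): March 20 to June 20
June 11 falls within the Spring window

Spring


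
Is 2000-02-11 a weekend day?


Anchor: Jan 1, 2000. With p = 2000 - 1 = 1999: (p + p//4 - p//100 + p//400) mod 7 = (1999 + 499 - 19 + 4) mod 7 = 2483 mod 7 = 5 -> Saturday (Mon=0 ... Sun=6)
Day of year: 42; offset = 41
Weekday index = (5 + 41) mod 7 = 4 -> Friday
Weekend days: Saturday, Sunday

No


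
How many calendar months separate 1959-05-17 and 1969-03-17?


From May 1959 to March 1969
10 years * 12 = 120 months, minus 2 months = 118

118 months


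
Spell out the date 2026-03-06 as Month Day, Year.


ISO 2026-03-06 parses as year=2026, month=03, day=06
Month 3 -> March

March 6, 2026


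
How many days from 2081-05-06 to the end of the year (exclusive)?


Day of year: 126 of 365
Remaining = 365 - 126

239 days


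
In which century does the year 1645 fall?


Century = (year - 1) // 100 + 1
= (1645 - 1) // 100 + 1
= 1644 // 100 + 1
= 16 + 1

17th century


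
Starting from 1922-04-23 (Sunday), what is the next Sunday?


Current: Sunday
Target: Sunday
Days ahead: 7

Next Sunday: 1922-04-30


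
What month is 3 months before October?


October is month 10
10 - 3 = 7

July


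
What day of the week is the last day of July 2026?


July 2026 has 31 days
Anchor: Jan 1, 2026. With p = 2026 - 1 = 2025: (p + p//4 - p//100 + p//400) mod 7 = (2025 + 506 - 20 + 5) mod 7 = 2516 mod 7 = 3 -> Thursday (Mon=0 ... Sun=6)
Days before July (Jan-Jun): 181; July 1 index = (3 + 181) mod 7 = 2 -> Wednesday
Last day offset: 31 - 1 = 30 days
Weekday index = (2 + 30) mod 7 = 4

Friday, July 31


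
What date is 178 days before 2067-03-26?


Start: 2067-03-26, subtract 178 days
Back 26 days from March 26 reaches February 28, 2067 -> 152 left
February 2067 has 28 days -> back to January 31, 2067 -> 124 left
January 2067 has 31 days -> back to December 31, 2066 -> 93 left
December 2066 has 31 days -> back to November 30, 2066 -> 62 left
November 2066 has 30 days -> back to October 31, 2066 -> 32 left
October 2066 has 31 days -> back to September 30, 2066 -> 1 left
September 2066: 30 - 1 = 29 -> lands on September 29

Result: 2066-09-29


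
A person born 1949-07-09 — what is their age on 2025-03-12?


Birth: 1949-07-09
Reference: 2025-03-12
Year difference: 2025 - 1949 = 76
Birthday not yet reached in 2025, subtract 1

75 years old


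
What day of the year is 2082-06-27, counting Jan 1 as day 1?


Date: June 27, 2082
Days in months 1 through 5: 151
Plus 27 days in June

Day of year: 178


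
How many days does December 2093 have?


December 2093

31 days


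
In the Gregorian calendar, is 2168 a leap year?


Gregorian leap year rule: divisible by 4, but not by 100, unless also by 400.
2168 is divisible by 4 but not 100 -> leap year

Yes


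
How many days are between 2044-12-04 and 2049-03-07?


From 2044-12-04 to 2049-03-07
2044-12-04: days before December = 31 + 29 + 31 + 30 + 31 + 30 + 31 + 31 + 30 + 31 + 30 = 335 (2044 is a leap year); day of year = 335 + 4 = 339
2049-03-07: days before March = 31 + 28 = 59 (2049 is not a leap year); day of year = 59 + 7 = 66
Rest of 2044: 366 - 339 = 27
Full years 2045 (365), 2046 (365), 2047 (365), 2048 (366): 1461
Total = 27 + 1461 + 66 = 1554

1554 days


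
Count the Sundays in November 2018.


November 2018 has 30 days
Anchor: Jan 1, 2018. With p = 2018 - 1 = 2017: (p + p//4 - p//100 + p//400) mod 7 = (2017 + 504 - 20 + 5) mod 7 = 2506 mod 7 = 0 -> Monday (Mon=0 ... Sun=6)
Days before November (Jan-Oct): 304; November 1 index = (0 + 304) mod 7 = 3 -> Thursday
First Sunday is November 4
Sundays: 4, 11, 18, 25

4 Sundays


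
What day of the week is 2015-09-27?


Date: September 27, 2015
Anchor: Jan 1, 2015. With p = 2015 - 1 = 2014: (p + p//4 - p//100 + p//400) mod 7 = (2014 + 503 - 20 + 5) mod 7 = 2502 mod 7 = 3 -> Thursday (Mon=0 ... Sun=6)
Days before September (Jan-Aug): 243; offset = 243 + 27 - 1 = 269
Weekday index = (3 + 269) mod 7 = 6

Day of the week: Sunday


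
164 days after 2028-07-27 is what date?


Start: 2028-07-27, add 164 days
July 2028 has 31 days: 31 - 27 = 4 days to July 31 -> 160 left
August 2028 has 31 days -> 129 left
September 2028 has 30 days -> 99 left
October 2028 has 31 days -> 68 left
November 2028 has 30 days -> 38 left
December 2028 has 31 days -> 7 left
January 2029: 7 <= 31 -> lands on January 7

Result: 2029-01-07


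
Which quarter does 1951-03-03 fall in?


Month: March (month 3)
Q1: Jan-Mar, Q2: Apr-Jun, Q3: Jul-Sep, Q4: Oct-Dec

Q1


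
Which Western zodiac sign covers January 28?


Date: January 28
Conventional tropical zodiac dates: Aquarius from January 20 onward; Pisces starts February 19
January 28 falls within the Aquarius range

Aquarius


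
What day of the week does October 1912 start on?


Target: October 1, 1912
Anchor: Jan 1, 1912. With p = 1912 - 1 = 1911: (p + p//4 - p//100 + p//400) mod 7 = (1911 + 477 - 19 + 4) mod 7 = 2373 mod 7 = 0 -> Monday (Mon=0 ... Sun=6)
Days before October (Jan-Sep): 274 days
Weekday index = (0 + 274) mod 7 = 1

Tuesday


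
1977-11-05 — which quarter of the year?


Month: November (month 11)
Q1: Jan-Mar, Q2: Apr-Jun, Q3: Jul-Sep, Q4: Oct-Dec

Q4


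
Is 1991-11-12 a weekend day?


Anchor: Jan 1, 1991. With p = 1991 - 1 = 1990: (p + p//4 - p//100 + p//400) mod 7 = (1990 + 497 - 19 + 4) mod 7 = 2472 mod 7 = 1 -> Tuesday (Mon=0 ... Sun=6)
Day of year: 316; offset = 315
Weekday index = (1 + 315) mod 7 = 1 -> Tuesday
Weekend days: Saturday, Sunday

No


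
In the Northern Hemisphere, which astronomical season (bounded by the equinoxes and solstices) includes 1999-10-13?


Date: October 13
Astronomical Autumn (approx.; exact equinox/solstice day varies by year): September 22 to December 20
October 13 falls within the Autumn window

Autumn


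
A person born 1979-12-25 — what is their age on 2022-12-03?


Birth: 1979-12-25
Reference: 2022-12-03
Year difference: 2022 - 1979 = 43
Birthday not yet reached in 2022, subtract 1

42 years old


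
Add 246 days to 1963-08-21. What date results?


Start: 1963-08-21, add 246 days
August 1963 has 31 days: 31 - 21 = 10 days to August 31 -> 236 left
September 1963 has 30 days -> 206 left
October 1963 has 31 days -> 175 left
November 1963 has 30 days -> 145 left
December 1963 has 31 days -> 114 left
January 1964 has 31 days -> 83 left
February 1964 has 29 days -> 54 left
March 1964 has 31 days -> 23 left
April 1964: 23 <= 30 -> lands on April 23

Result: 1964-04-23


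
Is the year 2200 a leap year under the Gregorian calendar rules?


Gregorian leap year rule: divisible by 4, but not by 100, unless also by 400.
2200 is divisible by 100 but not 400 -> not a leap year

No


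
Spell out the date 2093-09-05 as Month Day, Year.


ISO 2093-09-05 parses as year=2093, month=09, day=05
Month 9 -> September

September 5, 2093


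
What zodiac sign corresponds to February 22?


Date: February 22
Conventional tropical zodiac dates: Pisces from February 19 onward; Aries starts March 21
February 22 falls within the Pisces range

Pisces


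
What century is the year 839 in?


Century = (year - 1) // 100 + 1
= (839 - 1) // 100 + 1
= 838 // 100 + 1
= 8 + 1

9th century


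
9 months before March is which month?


March is month 3
3 - 9 = -6; wrap: -6 + 12 = 6

June


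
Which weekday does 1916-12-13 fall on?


Date: December 13, 1916
Anchor: Jan 1, 1916. With p = 1916 - 1 = 1915: (p + p//4 - p//100 + p//400) mod 7 = (1915 + 478 - 19 + 4) mod 7 = 2378 mod 7 = 5 -> Saturday (Mon=0 ... Sun=6)
Days before December (Jan-Nov): 335; offset = 335 + 13 - 1 = 347
Weekday index = (5 + 347) mod 7 = 2

Day of the week: Wednesday


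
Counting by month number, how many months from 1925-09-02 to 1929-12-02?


From September 1925 to December 1929
4 years * 12 = 48 months, plus 3 months = 51

51 months


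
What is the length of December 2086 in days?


December 2086

31 days


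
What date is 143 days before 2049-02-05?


Start: 2049-02-05, subtract 143 days
Back 5 days from February 5 reaches January 31, 2049 -> 138 left
January 2049 has 31 days -> back to December 31, 2048 -> 107 left
December 2048 has 31 days -> back to November 30, 2048 -> 76 left
November 2048 has 30 days -> back to October 31, 2048 -> 46 left
October 2048 has 31 days -> back to September 30, 2048 -> 15 left
September 2048: 30 - 15 = 15 -> lands on September 15

Result: 2048-09-15


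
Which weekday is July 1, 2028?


Target: July 1, 2028
Anchor: Jan 1, 2028. With p = 2028 - 1 = 2027: (p + p//4 - p//100 + p//400) mod 7 = (2027 + 506 - 20 + 5) mod 7 = 2518 mod 7 = 5 -> Saturday (Mon=0 ... Sun=6)
Days before July (Jan-Jun): 182 days
Weekday index = (5 + 182) mod 7 = 5

Saturday


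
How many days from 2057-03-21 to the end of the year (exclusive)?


Day of year: 80 of 365
Remaining = 365 - 80

285 days


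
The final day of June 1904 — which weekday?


June 1904 has 30 days
Anchor: Jan 1, 1904. With p = 1904 - 1 = 1903: (p + p//4 - p//100 + p//400) mod 7 = (1903 + 475 - 19 + 4) mod 7 = 2363 mod 7 = 4 -> Friday (Mon=0 ... Sun=6)
Days before June (Jan-May): 152; June 1 index = (4 + 152) mod 7 = 2 -> Wednesday
Last day offset: 30 - 1 = 29 days
Weekday index = (2 + 29) mod 7 = 3

Thursday, June 30


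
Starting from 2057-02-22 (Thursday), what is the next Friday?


Current: Thursday
Target: Friday
Days ahead: 1

Next Friday: 2057-02-23


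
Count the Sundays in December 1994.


December 1994 has 31 days
Anchor: Jan 1, 1994. With p = 1994 - 1 = 1993: (p + p//4 - p//100 + p//400) mod 7 = (1993 + 498 - 19 + 4) mod 7 = 2476 mod 7 = 5 -> Saturday (Mon=0 ... Sun=6)
Days before December (Jan-Nov): 334; December 1 index = (5 + 334) mod 7 = 3 -> Thursday
First Sunday is December 4
Sundays: 4, 11, 18, 25

4 Sundays


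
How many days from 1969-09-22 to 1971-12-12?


From 1969-09-22 to 1971-12-12
1969-09-22: days before September = 31 + 28 + 31 + 30 + 31 + 30 + 31 + 31 = 243 (1969 is not a leap year); day of year = 243 + 22 = 265
1971-12-12: days before December = 31 + 28 + 31 + 30 + 31 + 30 + 31 + 31 + 30 + 31 + 30 = 334 (1971 is not a leap year); day of year = 334 + 12 = 346
Rest of 1969: 365 - 265 = 100
Full years 1970 (365): 365
Total = 100 + 365 + 346 = 811

811 days


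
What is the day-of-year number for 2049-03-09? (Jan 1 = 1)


Date: March 9, 2049
Days in months 1 through 2: 59
Plus 9 days in March

Day of year: 68


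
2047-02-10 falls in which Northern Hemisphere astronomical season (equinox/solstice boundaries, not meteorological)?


Date: February 10
Astronomical Winter (approx.; exact equinox/solstice day varies by year): December 21 to March 19
February 10 falls within the Winter window

Winter


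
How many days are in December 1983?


December 1983

31 days


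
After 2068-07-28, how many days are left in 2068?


Day of year: 210 of 366
Remaining = 366 - 210

156 days


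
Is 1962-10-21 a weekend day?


Anchor: Jan 1, 1962. With p = 1962 - 1 = 1961: (p + p//4 - p//100 + p//400) mod 7 = (1961 + 490 - 19 + 4) mod 7 = 2436 mod 7 = 0 -> Monday (Mon=0 ... Sun=6)
Day of year: 294; offset = 293
Weekday index = (0 + 293) mod 7 = 6 -> Sunday
Weekend days: Saturday, Sunday

Yes


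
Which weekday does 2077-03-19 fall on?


Date: March 19, 2077
Anchor: Jan 1, 2077. With p = 2077 - 1 = 2076: (p + p//4 - p//100 + p//400) mod 7 = (2076 + 519 - 20 + 5) mod 7 = 2580 mod 7 = 4 -> Friday (Mon=0 ... Sun=6)
Days before March (Jan-Feb): 59; offset = 59 + 19 - 1 = 77
Weekday index = (4 + 77) mod 7 = 4

Day of the week: Friday


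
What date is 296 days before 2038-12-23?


Start: 2038-12-23, subtract 296 days
Back 23 days from December 23 reaches November 30, 2038 -> 273 left
November 2038 has 30 days -> back to October 31, 2038 -> 243 left
October 2038 has 31 days -> back to September 30, 2038 -> 212 left
September 2038 has 30 days -> back to August 31, 2038 -> 182 left
August 2038 has 31 days -> back to July 31, 2038 -> 151 left
July 2038 has 31 days -> back to June 30, 2038 -> 120 left
June 2038 has 30 days -> back to May 31, 2038 -> 90 left
May 2038 has 31 days -> back to April 30, 2038 -> 59 left
April 2038 has 30 days -> back to March 31, 2038 -> 29 left
March 2038: 31 - 29 = 2 -> lands on March 2

Result: 2038-03-02


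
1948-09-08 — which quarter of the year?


Month: September (month 9)
Q1: Jan-Mar, Q2: Apr-Jun, Q3: Jul-Sep, Q4: Oct-Dec

Q3


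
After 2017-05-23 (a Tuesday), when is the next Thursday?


Current: Tuesday
Target: Thursday
Days ahead: 2

Next Thursday: 2017-05-25


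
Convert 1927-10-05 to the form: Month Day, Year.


ISO 1927-10-05 parses as year=1927, month=10, day=05
Month 10 -> October

October 5, 1927


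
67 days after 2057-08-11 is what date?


Start: 2057-08-11, add 67 days
August 2057 has 31 days: 31 - 11 = 20 days to August 31 -> 47 left
September 2057 has 30 days -> 17 left
October 2057: 17 <= 31 -> lands on October 17

Result: 2057-10-17


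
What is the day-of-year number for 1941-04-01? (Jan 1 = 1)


Date: April 1, 1941
Days in months 1 through 3: 90
Plus 1 days in April

Day of year: 91


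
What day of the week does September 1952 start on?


Target: September 1, 1952
Anchor: Jan 1, 1952. With p = 1952 - 1 = 1951: (p + p//4 - p//100 + p//400) mod 7 = (1951 + 487 - 19 + 4) mod 7 = 2423 mod 7 = 1 -> Tuesday (Mon=0 ... Sun=6)
Days before September (Jan-Aug): 244 days
Weekday index = (1 + 244) mod 7 = 0

Monday


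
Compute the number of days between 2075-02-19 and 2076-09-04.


From 2075-02-19 to 2076-09-04
2075-02-19: days before February = 31; day of year = 31 + 19 = 50
2076-09-04: days before September = 31 + 29 + 31 + 30 + 31 + 30 + 31 + 31 = 244 (2076 is a leap year); day of year = 244 + 4 = 248
Rest of 2075: 365 - 50 = 315
Total = 315 + 248 = 563

563 days


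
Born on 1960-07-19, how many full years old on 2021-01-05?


Birth: 1960-07-19
Reference: 2021-01-05
Year difference: 2021 - 1960 = 61
Birthday not yet reached in 2021, subtract 1

60 years old


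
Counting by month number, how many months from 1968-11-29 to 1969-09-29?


From November 1968 to September 1969
1 year * 12 = 12 months, minus 2 months = 10

10 months


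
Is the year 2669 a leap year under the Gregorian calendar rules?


Gregorian leap year rule: divisible by 4, but not by 100, unless also by 400.
2669 is not divisible by 4 -> not a leap year

No


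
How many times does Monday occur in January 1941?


January 1941 has 31 days
Anchor: Jan 1, 1941. With p = 1941 - 1 = 1940: (p + p//4 - p//100 + p//400) mod 7 = (1940 + 485 - 19 + 4) mod 7 = 2410 mod 7 = 2 -> Wednesday (Mon=0 ... Sun=6)
January 1 is the anchor itself -> Wednesday
First Monday is January 6
Mondays: 6, 13, 20, 27

4 Mondays


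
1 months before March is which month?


March is month 3
3 - 1 = 2

February


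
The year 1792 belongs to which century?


Century = (year - 1) // 100 + 1
= (1792 - 1) // 100 + 1
= 1791 // 100 + 1
= 17 + 1

18th century


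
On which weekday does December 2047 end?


December 2047 has 31 days
Anchor: Jan 1, 2047. With p = 2047 - 1 = 2046: (p + p//4 - p//100 + p//400) mod 7 = (2046 + 511 - 20 + 5) mod 7 = 2542 mod 7 = 1 -> Tuesday (Mon=0 ... Sun=6)
Days before December (Jan-Nov): 334; December 1 index = (1 + 334) mod 7 = 6 -> Sunday
Last day offset: 31 - 1 = 30 days
Weekday index = (6 + 30) mod 7 = 1

Tuesday, December 31


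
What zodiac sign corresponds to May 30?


Date: May 30
Conventional tropical zodiac dates: Gemini from May 21 onward; Cancer starts June 21
May 30 falls within the Gemini range

Gemini


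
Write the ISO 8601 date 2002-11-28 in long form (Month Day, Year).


ISO 2002-11-28 parses as year=2002, month=11, day=28
Month 11 -> November

November 28, 2002


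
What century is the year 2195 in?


Century = (year - 1) // 100 + 1
= (2195 - 1) // 100 + 1
= 2194 // 100 + 1
= 21 + 1

22nd century


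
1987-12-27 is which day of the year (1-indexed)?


Date: December 27, 1987
Days in months 1 through 11: 334
Plus 27 days in December

Day of year: 361


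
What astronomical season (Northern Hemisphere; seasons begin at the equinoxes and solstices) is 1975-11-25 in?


Date: November 25
Astronomical Autumn (approx.; exact equinox/solstice day varies by year): September 22 to December 20
November 25 falls within the Autumn window

Autumn


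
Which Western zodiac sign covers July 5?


Date: July 5
Conventional tropical zodiac dates: Cancer from June 21 onward; Leo starts July 23
July 5 falls within the Cancer range

Cancer


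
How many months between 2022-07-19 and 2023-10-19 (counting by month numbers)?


From July 2022 to October 2023
1 year * 12 = 12 months, plus 3 months = 15

15 months


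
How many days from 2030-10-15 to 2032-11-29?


From 2030-10-15 to 2032-11-29
2030-10-15: days before October = 31 + 28 + 31 + 30 + 31 + 30 + 31 + 31 + 30 = 273 (2030 is not a leap year); day of year = 273 + 15 = 288
2032-11-29: days before November = 31 + 29 + 31 + 30 + 31 + 30 + 31 + 31 + 30 + 31 = 305 (2032 is a leap year); day of year = 305 + 29 = 334
Rest of 2030: 365 - 288 = 77
Full years 2031 (365): 365
Total = 77 + 365 + 334 = 776

776 days
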